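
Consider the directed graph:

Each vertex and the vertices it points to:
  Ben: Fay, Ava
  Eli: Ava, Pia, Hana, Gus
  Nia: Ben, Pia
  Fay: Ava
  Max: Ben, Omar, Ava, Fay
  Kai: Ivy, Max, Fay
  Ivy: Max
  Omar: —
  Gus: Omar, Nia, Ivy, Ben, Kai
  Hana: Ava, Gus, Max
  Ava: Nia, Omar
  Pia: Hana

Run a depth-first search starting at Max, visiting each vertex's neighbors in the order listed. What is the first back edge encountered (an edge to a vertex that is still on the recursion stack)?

DFS from Max (visiting each vertex's neighbors in the order listed); mark gray on enter, black on exit:
Max gray
  Ben gray
    Fay gray
      Ava gray
        Nia gray
          Nia→Ben: Ben is gray → back edge
First back edge: Nia → Ben.

Nia→Ben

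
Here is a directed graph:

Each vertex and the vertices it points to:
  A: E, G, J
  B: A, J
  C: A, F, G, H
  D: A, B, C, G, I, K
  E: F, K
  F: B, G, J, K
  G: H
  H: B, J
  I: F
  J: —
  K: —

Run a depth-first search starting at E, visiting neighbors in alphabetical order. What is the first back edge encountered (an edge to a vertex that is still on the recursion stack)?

DFS from E (visiting neighbors in alphabetical order); mark gray on enter, black on exit:
E gray
  F gray
    B gray
      A gray
        A→E: E is gray → back edge
First back edge: A → E.

A->E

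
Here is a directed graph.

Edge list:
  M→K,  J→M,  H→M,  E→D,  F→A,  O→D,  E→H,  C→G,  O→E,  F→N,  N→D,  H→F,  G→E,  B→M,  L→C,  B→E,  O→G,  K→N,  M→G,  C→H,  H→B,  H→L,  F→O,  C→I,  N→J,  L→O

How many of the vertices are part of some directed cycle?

A vertex is on a directed cycle iff it belongs to a strongly connected component of size ≥ 2 (or has a self-loop).
The vertices on cycles are {B, C, E, F, G, H, J, K, L, M, N, O} — 12 in total.

12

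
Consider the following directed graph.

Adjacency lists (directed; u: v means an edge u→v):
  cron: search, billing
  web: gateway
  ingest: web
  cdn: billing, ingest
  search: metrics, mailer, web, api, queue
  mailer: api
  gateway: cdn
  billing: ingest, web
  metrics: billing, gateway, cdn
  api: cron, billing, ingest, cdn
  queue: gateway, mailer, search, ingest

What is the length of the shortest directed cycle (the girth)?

For each vertex v, BFS finds the shortest path from v back to v.
The shortest such closed walk is queue → search → queue, length 2.

2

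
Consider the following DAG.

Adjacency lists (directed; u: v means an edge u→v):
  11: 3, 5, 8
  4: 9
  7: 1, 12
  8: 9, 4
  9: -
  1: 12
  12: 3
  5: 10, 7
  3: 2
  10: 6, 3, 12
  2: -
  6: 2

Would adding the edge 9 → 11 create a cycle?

Yes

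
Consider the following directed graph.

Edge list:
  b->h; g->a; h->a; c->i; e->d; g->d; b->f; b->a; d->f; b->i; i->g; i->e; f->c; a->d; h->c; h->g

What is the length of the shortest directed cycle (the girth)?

5

For each vertex v, BFS finds the shortest path from v back to v.
The shortest such closed walk is i → e → d → f → c → i, length 5.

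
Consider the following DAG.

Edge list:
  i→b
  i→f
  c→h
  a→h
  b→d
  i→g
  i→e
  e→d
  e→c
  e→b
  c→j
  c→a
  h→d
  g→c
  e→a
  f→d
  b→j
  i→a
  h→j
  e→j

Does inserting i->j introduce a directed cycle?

Adding i→j creates a cycle iff j can already reach i.
Explore from j: no path reaches i. The graph stays acyclic.

No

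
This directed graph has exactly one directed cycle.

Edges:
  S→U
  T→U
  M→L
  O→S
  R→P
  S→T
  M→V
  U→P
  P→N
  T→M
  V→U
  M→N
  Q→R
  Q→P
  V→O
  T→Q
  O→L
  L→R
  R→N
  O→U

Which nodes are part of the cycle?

DFS with gray/black marking from T:
T gray
  M gray
    V gray
      O gray
        U gray
          P gray
            N gray
            N black
          P black
        U black
        S gray
          S→U: U black — skip
          S→T: T is gray → back edge
Back edge closes the cycle T → M → V → O → S → T; its vertices are {M, O, S, T, V}.

M, O, S, T, V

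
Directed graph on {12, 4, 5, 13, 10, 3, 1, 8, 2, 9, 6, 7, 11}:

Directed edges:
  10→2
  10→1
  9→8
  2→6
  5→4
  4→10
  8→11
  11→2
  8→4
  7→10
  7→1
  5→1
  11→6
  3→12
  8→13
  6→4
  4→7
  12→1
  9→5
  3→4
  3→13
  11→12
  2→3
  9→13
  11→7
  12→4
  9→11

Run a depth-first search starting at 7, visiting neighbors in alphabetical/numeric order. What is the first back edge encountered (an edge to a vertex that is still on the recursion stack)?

4->7

DFS from 7 (visiting neighbors in alphabetical/numeric order); mark gray on enter, black on exit:
7 gray
  1 gray
  1 black
  10 gray
    10→1: 1 black — skip
    2 gray
      3 gray
        4 gray
          4→7: 7 is gray → back edge
First back edge: 4 → 7.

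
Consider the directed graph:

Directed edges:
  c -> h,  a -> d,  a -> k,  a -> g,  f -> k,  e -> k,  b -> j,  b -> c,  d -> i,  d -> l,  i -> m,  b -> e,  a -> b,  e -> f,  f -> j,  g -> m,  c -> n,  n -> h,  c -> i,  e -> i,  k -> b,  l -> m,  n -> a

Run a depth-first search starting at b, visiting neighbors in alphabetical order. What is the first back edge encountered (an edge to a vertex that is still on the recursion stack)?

a→b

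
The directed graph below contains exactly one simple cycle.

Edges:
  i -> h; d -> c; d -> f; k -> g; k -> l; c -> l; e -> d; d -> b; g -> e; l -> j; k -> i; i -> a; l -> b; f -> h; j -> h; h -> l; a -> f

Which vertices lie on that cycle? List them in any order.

h, j, l

DFS with gray/black marking from l:
l gray
  j gray
    h gray
      h→l: l is gray → back edge
Back edge closes the cycle l → j → h → l; its vertices are {h, j, l}.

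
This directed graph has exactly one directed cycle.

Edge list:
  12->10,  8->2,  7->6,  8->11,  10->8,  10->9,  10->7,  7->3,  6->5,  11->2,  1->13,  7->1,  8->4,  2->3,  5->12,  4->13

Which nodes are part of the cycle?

5, 6, 7, 10, 12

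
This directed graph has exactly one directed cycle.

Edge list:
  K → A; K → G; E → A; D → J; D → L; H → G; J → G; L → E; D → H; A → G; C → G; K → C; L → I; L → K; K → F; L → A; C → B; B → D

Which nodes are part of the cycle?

B, C, D, K, L

DFS with gray/black marking from B:
B gray
  D gray
    L gray
      K gray
        C gray
          C→B: B is gray → back edge
Back edge closes the cycle B → D → L → K → C → B; its vertices are {B, C, D, K, L}.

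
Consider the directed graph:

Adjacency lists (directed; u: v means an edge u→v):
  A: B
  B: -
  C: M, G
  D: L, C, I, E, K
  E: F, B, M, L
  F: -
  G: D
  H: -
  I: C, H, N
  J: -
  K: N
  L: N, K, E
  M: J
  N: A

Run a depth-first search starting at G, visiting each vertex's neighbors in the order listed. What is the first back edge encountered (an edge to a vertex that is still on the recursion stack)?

E->L

DFS from G (visiting each vertex's neighbors in the order listed); mark gray on enter, black on exit:
G gray
  D gray
    L gray
      N gray
        A gray
          B gray
          B black
        A black
      N black
      K gray
        K→N: N black — skip
      K black
      E gray
        F gray
        F black
        E→B: B black — skip
        M gray
          J gray
          J black
        M black
        E→L: L is gray → back edge
First back edge: E → L.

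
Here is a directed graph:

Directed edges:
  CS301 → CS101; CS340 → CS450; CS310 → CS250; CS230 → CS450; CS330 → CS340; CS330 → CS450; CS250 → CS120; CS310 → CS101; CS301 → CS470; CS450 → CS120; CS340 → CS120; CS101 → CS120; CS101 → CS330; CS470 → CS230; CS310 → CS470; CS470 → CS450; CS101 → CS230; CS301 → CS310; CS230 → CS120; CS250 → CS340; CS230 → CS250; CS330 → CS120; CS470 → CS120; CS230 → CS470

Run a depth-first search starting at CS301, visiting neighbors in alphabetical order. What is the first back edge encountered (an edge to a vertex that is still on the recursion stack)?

DFS from CS301 (visiting neighbors in alphabetical order); mark gray on enter, black on exit:
CS301 gray
  CS101 gray
    CS120 gray
    CS120 black
    CS230 gray
      CS230→CS120: CS120 black — skip
      CS250 gray
        CS250→CS120: CS120 black — skip
        CS340 gray
          CS340→CS120: CS120 black — skip
          CS450 gray
            CS450→CS120: CS120 black — skip
          CS450 black
        CS340 black
      CS250 black
      CS230→CS450: CS450 black — skip
      CS470 gray
        CS470→CS120: CS120 black — skip
        CS470→CS230: CS230 is gray → back edge
First back edge: CS470 → CS230.

CS470→CS230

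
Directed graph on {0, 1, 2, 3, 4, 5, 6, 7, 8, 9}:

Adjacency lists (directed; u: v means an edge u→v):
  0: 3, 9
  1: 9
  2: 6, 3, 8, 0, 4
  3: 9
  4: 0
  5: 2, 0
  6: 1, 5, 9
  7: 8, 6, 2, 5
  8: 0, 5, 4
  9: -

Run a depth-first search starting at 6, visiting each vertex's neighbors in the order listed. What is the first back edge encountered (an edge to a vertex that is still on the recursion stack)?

DFS from 6 (visiting each vertex's neighbors in the order listed); mark gray on enter, black on exit:
6 gray
  1 gray
    9 gray
    9 black
  1 black
  5 gray
    2 gray
      2→6: 6 is gray → back edge
First back edge: 2 → 6.

2→6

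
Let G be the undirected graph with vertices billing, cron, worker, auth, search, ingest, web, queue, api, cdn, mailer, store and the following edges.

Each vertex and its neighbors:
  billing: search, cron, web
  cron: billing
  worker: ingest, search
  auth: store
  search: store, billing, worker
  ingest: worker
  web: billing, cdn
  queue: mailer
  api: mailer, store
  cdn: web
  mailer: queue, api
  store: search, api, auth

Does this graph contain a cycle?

No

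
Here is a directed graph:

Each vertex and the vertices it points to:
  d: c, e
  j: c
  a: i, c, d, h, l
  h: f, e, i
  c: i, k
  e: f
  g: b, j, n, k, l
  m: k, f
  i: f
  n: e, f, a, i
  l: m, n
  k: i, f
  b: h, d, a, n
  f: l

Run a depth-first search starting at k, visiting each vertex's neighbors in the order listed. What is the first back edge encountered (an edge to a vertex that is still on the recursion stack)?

DFS from k (visiting each vertex's neighbors in the order listed); mark gray on enter, black on exit:
k gray
  i gray
    f gray
      l gray
        m gray
          m→k: k is gray → back edge
First back edge: m → k.

m→k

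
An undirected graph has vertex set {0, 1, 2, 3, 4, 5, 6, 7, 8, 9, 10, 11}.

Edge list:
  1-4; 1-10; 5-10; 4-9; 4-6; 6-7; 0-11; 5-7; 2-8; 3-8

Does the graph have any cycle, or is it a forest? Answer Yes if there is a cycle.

DFS, tracking each vertex's parent; an edge to a visited non-parent vertex closes a cycle.
Start from 11:
visit 11 (parent –)
  visit 0 (parent 11)
    0–11: parent, skip
visit 1 (parent –)
  visit 4 (parent 1)
    visit 9 (parent 4)
      9–4: parent, skip
    4–1: parent, skip
    visit 6 (parent 4)
      6–4: parent, skip
      visit 7 (parent 6)
        7–6: parent, skip
        visit 5 (parent 7)
          visit 10 (parent 5)
            10–1: 1 visited and ≠ parent → cycle
Cycle: 1 – 4 – 6 – 7 – 5 – 10 – 1.

Yes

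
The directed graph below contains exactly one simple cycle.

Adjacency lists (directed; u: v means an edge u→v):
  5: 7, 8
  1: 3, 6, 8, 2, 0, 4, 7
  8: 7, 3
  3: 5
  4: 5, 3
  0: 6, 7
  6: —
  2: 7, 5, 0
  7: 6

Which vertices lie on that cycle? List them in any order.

DFS with gray/black marking from 3:
3 gray
  5 gray
    7 gray
      6 gray
      6 black
    7 black
    8 gray
      8→7: 7 black — skip
      8→3: 3 is gray → back edge
Back edge closes the cycle 3 → 5 → 8 → 3; its vertices are {3, 5, 8}.

3, 5, 8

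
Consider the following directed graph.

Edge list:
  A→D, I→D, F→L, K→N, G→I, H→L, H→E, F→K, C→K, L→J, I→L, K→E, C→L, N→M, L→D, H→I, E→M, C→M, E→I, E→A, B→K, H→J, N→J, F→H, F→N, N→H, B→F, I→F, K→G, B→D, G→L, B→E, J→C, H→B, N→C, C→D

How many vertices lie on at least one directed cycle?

11

A vertex is on a directed cycle iff it belongs to a strongly connected component of size ≥ 2 (or has a self-loop).
The vertices on cycles are {B, C, E, F, G, H, I, J, K, L, N} — 11 in total.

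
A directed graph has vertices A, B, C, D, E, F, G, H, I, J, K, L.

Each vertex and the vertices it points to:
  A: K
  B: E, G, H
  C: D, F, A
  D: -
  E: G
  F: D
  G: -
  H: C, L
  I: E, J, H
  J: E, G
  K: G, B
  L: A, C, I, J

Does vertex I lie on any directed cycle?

I is on a cycle iff I can reach itself via ≥1 edge.
I → H → L → I — yes.

Yes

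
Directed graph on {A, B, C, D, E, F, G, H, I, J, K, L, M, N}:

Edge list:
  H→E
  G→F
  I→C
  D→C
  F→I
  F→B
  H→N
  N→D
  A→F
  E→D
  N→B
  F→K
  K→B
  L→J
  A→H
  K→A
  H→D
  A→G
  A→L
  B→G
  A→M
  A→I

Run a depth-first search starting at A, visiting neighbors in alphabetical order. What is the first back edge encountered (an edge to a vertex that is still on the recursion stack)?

G->F

DFS from A (visiting neighbors in alphabetical order); mark gray on enter, black on exit:
A gray
  F gray
    B gray
      G gray
        G→F: F is gray → back edge
First back edge: G → F.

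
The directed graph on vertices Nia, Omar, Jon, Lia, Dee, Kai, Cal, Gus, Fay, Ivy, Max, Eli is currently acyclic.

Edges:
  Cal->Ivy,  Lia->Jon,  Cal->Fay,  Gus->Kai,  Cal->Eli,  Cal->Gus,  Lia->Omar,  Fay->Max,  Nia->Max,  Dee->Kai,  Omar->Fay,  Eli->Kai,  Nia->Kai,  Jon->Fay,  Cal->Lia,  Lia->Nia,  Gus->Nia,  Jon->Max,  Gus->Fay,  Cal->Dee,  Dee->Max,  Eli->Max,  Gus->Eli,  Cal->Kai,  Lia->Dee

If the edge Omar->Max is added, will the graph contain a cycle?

Adding Omar→Max creates a cycle iff Max can already reach Omar.
Explore from Max: no path reaches Omar. The graph stays acyclic.

No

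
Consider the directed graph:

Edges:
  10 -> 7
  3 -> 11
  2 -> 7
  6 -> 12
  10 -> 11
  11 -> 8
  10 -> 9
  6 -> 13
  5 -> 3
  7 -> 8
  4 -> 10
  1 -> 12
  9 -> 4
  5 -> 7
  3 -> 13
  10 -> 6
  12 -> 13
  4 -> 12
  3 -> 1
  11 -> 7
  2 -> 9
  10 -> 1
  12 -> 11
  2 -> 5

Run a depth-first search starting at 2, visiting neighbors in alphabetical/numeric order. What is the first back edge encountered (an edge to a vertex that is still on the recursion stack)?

10→9

DFS from 2 (visiting neighbors in alphabetical/numeric order); mark gray on enter, black on exit:
2 gray
  5 gray
    3 gray
      1 gray
        12 gray
          11 gray
            7 gray
              8 gray
              8 black
            7 black
            11→8: 8 black — skip
          11 black
          13 gray
          13 black
        12 black
      1 black
      3→11: 11 black — skip
      3→13: 13 black — skip
    3 black
    5→7: 7 black — skip
  5 black
  2→7: 7 black — skip
  9 gray
    4 gray
      10 gray
        10→1: 1 black — skip
        6 gray
          6→12: 12 black — skip
          6→13: 13 black — skip
        6 black
        10→7: 7 black — skip
        10→9: 9 is gray → back edge
First back edge: 10 → 9.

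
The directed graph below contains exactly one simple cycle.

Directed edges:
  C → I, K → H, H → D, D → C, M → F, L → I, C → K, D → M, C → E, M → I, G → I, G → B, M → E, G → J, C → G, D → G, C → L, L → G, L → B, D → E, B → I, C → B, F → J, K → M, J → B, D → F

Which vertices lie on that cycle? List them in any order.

DFS with gray/black marking from K:
K gray
  H gray
    D gray
      F gray
        J gray
          B gray
            I gray
            I black
          B black
        J black
      F black
      C gray
        C→I: I black — skip
        G gray
          G→J: J black — skip
          G→I: I black — skip
          G→B: B black — skip
        G black
        C→K: K is gray → back edge
Back edge closes the cycle K → H → D → C → K; its vertices are {C, D, H, K}.

C, D, H, K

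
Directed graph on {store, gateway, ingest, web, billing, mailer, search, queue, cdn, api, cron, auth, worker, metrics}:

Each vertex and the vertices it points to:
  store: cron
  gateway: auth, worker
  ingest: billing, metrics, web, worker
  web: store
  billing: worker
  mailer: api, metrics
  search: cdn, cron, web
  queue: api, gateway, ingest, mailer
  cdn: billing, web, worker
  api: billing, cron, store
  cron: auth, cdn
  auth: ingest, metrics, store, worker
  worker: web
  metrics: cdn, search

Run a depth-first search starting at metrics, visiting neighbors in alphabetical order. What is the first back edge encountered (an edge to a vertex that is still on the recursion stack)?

DFS from metrics (visiting neighbors in alphabetical order); mark gray on enter, black on exit:
metrics gray
  cdn gray
    billing gray
      worker gray
        web gray
          store gray
            cron gray
              auth gray
                ingest gray
                  ingest→billing: billing is gray → back edge
First back edge: ingest → billing.

ingest->billing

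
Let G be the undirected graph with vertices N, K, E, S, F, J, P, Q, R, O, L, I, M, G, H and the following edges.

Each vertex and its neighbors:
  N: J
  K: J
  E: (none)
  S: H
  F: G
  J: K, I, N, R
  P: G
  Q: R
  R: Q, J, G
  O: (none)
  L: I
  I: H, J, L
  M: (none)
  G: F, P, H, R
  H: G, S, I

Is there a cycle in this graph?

DFS, tracking each vertex's parent; an edge to a visited non-parent vertex closes a cycle.
Start from N:
visit N (parent –)
  visit J (parent N)
    visit K (parent J)
      K–J: parent, skip
    visit I (parent J)
      visit H (parent I)
        visit G (parent H)
          visit F (parent G)
            F–G: parent, skip
          visit P (parent G)
            P–G: parent, skip
          G–H: parent, skip
          visit R (parent G)
            visit Q (parent R)
              Q–R: parent, skip
            R–J: J visited and ≠ parent → cycle
Cycle: J – I – H – G – R – J.

Yes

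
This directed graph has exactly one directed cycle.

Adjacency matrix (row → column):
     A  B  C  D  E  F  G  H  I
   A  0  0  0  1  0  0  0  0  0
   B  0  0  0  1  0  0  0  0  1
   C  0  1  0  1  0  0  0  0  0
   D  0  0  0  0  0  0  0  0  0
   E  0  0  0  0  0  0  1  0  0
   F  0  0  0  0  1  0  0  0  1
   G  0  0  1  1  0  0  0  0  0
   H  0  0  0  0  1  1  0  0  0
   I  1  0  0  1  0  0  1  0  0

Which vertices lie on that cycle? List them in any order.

B, C, G, I

DFS with gray/black marking from G:
G gray
  C gray
    B gray
      D gray
      D black
      I gray
        A gray
          A→D: D black — skip
        A black
        I→G: G is gray → back edge
Back edge closes the cycle G → C → B → I → G; its vertices are {B, C, G, I}.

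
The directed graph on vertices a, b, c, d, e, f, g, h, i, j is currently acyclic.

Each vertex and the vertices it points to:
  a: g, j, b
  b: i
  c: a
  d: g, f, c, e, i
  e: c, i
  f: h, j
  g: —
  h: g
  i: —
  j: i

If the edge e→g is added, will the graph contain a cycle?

No

Adding e→g creates a cycle iff g can already reach e.
Explore from g: no path reaches e. The graph stays acyclic.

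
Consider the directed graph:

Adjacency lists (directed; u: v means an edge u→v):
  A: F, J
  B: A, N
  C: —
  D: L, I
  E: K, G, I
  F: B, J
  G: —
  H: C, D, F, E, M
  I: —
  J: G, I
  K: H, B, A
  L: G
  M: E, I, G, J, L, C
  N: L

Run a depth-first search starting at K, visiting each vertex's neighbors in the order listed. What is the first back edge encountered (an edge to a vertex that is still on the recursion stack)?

A->F

DFS from K (visiting each vertex's neighbors in the order listed); mark gray on enter, black on exit:
K gray
  H gray
    C gray
    C black
    D gray
      L gray
        G gray
        G black
      L black
      I gray
      I black
    D black
    F gray
      B gray
        A gray
          A→F: F is gray → back edge
First back edge: A → F.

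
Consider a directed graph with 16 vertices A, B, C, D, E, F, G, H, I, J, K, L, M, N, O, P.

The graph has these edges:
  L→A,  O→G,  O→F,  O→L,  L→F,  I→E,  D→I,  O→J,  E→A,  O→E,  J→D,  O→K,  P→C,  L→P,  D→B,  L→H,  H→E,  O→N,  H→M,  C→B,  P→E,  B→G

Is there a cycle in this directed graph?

No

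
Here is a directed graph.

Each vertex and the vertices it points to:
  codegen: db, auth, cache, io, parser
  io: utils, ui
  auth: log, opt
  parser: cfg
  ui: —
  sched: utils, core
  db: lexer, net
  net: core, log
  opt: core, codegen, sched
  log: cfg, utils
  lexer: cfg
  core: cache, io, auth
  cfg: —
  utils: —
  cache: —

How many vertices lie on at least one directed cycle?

A vertex is on a directed cycle iff it belongs to a strongly connected component of size ≥ 2 (or has a self-loop).
The vertices on cycles are {db, net, opt, auth, core, sched, codegen} — 7 in total.

7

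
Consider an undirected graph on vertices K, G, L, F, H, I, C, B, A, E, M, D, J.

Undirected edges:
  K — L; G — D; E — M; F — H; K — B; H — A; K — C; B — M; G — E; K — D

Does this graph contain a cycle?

Yes

DFS, tracking each vertex's parent; an edge to a visited non-parent vertex closes a cycle.
Start from E:
visit E (parent –)
  visit G (parent E)
    G–E: parent, skip
    visit D (parent G)
      D–G: parent, skip
      visit K (parent D)
        visit C (parent K)
          C–K: parent, skip
        visit L (parent K)
          L–K: parent, skip
        visit B (parent K)
          visit M (parent B)
            M–E: E visited and ≠ parent → cycle
Cycle: E – G – D – K – B – M – E.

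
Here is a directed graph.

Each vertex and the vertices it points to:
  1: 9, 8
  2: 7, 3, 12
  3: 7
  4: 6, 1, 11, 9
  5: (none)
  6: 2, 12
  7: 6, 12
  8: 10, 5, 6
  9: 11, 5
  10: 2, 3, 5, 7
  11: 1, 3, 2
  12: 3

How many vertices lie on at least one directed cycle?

A vertex is on a directed cycle iff it belongs to a strongly connected component of size ≥ 2 (or has a self-loop).
The vertices on cycles are {1, 2, 3, 6, 7, 9, 11, 12} — 8 in total.

8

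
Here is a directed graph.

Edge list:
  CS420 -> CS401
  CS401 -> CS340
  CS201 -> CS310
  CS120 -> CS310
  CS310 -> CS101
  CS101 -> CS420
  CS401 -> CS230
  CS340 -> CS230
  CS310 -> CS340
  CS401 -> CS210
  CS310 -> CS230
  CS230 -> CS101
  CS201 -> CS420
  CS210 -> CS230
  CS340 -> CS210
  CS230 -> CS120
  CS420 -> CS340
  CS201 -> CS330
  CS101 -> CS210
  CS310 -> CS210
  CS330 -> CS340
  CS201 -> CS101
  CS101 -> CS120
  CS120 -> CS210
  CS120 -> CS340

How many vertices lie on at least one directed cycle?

8

A vertex is on a directed cycle iff it belongs to a strongly connected component of size ≥ 2 (or has a self-loop).
The vertices on cycles are {CS101, CS120, CS210, CS230, CS310, CS340, CS401, CS420} — 8 in total.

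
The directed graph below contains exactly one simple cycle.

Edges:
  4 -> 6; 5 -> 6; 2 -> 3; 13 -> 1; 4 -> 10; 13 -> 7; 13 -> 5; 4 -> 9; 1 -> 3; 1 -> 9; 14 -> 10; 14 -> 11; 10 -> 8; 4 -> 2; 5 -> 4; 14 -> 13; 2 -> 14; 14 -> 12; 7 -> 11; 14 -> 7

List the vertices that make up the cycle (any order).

2, 4, 5, 13, 14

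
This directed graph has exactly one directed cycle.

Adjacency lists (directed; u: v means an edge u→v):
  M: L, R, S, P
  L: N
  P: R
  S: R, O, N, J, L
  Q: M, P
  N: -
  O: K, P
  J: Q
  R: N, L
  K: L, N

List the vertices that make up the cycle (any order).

J, M, Q, S

DFS with gray/black marking from S:
S gray
  R gray
    N gray
    N black
    L gray
      L→N: N black — skip
    L black
  R black
  O gray
    K gray
      K→L: L black — skip
      K→N: N black — skip
    K black
    P gray
      P→R: R black — skip
    P black
  O black
  S→N: N black — skip
  J gray
    Q gray
      M gray
        M→L: L black — skip
        M→R: R black — skip
        M→S: S is gray → back edge
Back edge closes the cycle S → J → Q → M → S; its vertices are {J, M, Q, S}.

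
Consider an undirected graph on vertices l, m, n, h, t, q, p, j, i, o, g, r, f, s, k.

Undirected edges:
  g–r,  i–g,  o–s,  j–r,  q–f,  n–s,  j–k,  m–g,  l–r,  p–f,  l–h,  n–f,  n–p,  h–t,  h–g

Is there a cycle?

DFS, tracking each vertex's parent; an edge to a visited non-parent vertex closes a cycle.
Start from f:
visit f (parent –)
  visit p (parent f)
    visit n (parent p)
      visit s (parent n)
        s–n: parent, skip
        visit o (parent s)
          o–s: parent, skip
      n–p: parent, skip
      n–f: f visited and ≠ parent → cycle
Cycle: f – p – n – f.

Yes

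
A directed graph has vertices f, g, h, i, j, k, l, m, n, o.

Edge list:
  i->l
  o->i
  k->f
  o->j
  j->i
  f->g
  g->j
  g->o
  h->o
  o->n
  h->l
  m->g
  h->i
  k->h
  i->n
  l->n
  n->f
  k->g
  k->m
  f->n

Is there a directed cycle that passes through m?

No

m lies on a cycle iff there is a path from m back to itself.
Exploring from m, it never reaches itself; equivalently, its strongly connected component is a singleton.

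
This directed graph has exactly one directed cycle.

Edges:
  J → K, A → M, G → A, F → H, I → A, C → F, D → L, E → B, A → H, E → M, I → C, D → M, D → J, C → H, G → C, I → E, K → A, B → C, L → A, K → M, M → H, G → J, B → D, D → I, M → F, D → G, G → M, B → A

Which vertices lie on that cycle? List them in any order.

B, D, E, I

DFS with gray/black marking from B:
B gray
  A gray
    M gray
      F gray
        H gray
        H black
      F black
      M→H: H black — skip
    M black
    A→H: H black — skip
  A black
  C gray
    C→F: F black — skip
    C→H: H black — skip
  C black
  D gray
    G gray
      G→M: M black — skip
      G→C: C black — skip
      J gray
        K gray
          K→M: M black — skip
          K→A: A black — skip
        K black
      J black
      G→A: A black — skip
    G black
    D→J: J black — skip
    D→M: M black — skip
    L gray
      L→A: A black — skip
    L black
    I gray
      I→C: C black — skip
      I→A: A black — skip
      E gray
        E→M: M black — skip
        E→B: B is gray → back edge
Back edge closes the cycle B → D → I → E → B; its vertices are {B, D, E, I}.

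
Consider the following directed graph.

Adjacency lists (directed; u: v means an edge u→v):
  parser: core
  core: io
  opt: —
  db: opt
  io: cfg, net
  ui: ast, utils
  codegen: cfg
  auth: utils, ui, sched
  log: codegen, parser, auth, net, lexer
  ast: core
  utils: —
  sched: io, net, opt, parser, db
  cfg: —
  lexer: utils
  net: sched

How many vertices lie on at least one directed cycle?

5

A vertex is on a directed cycle iff it belongs to a strongly connected component of size ≥ 2 (or has a self-loop).
The vertices on cycles are {io, net, core, sched, parser} — 5 in total.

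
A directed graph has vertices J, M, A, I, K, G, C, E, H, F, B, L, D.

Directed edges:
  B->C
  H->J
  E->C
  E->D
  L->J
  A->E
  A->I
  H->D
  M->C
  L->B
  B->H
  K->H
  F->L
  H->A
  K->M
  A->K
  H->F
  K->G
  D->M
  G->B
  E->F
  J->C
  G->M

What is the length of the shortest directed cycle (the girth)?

For each vertex v, BFS finds the shortest path from v back to v.
The shortest such closed walk is A → K → H → A, length 3.

3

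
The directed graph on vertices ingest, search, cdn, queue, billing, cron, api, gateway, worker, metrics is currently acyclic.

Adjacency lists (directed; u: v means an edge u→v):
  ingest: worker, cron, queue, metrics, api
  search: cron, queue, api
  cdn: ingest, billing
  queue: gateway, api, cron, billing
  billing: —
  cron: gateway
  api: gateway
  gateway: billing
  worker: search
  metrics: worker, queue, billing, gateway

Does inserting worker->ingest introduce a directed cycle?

Adding worker→ingest creates a cycle iff ingest can already reach worker.
Path from ingest: ingest → worker.
So ingest → … → worker → ingest is a cycle.

Yes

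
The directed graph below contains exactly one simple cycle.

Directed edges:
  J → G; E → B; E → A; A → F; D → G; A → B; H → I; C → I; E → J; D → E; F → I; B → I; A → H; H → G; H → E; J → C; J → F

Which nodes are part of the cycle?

A, E, H

DFS with gray/black marking from E:
E gray
  A gray
    F gray
      I gray
      I black
    F black
    B gray
      B→I: I black — skip
    B black
    H gray
      H→I: I black — skip
      G gray
      G black
      H→E: E is gray → back edge
Back edge closes the cycle E → A → H → E; its vertices are {A, E, H}.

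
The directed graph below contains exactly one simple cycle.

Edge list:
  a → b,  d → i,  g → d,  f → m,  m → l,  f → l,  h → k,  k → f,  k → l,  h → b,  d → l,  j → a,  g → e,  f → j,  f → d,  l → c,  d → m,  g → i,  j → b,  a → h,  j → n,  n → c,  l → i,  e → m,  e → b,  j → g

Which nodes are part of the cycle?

a, f, h, j, k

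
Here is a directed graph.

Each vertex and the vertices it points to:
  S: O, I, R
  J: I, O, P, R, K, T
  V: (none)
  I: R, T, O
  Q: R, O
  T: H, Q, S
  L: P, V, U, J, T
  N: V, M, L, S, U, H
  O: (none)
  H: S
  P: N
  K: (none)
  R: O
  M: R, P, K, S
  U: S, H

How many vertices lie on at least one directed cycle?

A vertex is on a directed cycle iff it belongs to a strongly connected component of size ≥ 2 (or has a self-loop).
The vertices on cycles are {H, I, J, L, M, N, P, S, T} — 9 in total.

9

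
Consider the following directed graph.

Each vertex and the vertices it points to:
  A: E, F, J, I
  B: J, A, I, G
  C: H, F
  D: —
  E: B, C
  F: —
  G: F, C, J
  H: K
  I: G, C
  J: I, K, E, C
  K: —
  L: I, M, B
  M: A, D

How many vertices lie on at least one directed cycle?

A vertex is on a directed cycle iff it belongs to a strongly connected component of size ≥ 2 (or has a self-loop).
The vertices on cycles are {A, B, E, G, I, J} — 6 in total.

6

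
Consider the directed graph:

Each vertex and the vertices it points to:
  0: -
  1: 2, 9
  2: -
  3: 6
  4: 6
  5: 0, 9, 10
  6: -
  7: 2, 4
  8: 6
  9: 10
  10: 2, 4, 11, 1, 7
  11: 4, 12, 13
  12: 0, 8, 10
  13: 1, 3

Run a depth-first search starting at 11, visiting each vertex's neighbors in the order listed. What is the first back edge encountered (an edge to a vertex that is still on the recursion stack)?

DFS from 11 (visiting each vertex's neighbors in the order listed); mark gray on enter, black on exit:
11 gray
  4 gray
    6 gray
    6 black
  4 black
  12 gray
    0 gray
    0 black
    8 gray
      8→6: 6 black — skip
    8 black
    10 gray
      2 gray
      2 black
      10→4: 4 black — skip
      10→11: 11 is gray → back edge
First back edge: 10 → 11.

10→11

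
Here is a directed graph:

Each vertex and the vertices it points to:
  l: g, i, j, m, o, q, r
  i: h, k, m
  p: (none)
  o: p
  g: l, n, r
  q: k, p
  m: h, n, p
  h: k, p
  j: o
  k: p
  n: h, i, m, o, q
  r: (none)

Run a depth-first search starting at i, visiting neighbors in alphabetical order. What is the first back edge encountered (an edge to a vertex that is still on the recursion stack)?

n→i

DFS from i (visiting neighbors in alphabetical order); mark gray on enter, black on exit:
i gray
  h gray
    k gray
      p gray
      p black
    k black
    h→p: p black — skip
  h black
  i→k: k black — skip
  m gray
    m→h: h black — skip
    n gray
      n→h: h black — skip
      n→i: i is gray → back edge
First back edge: n → i.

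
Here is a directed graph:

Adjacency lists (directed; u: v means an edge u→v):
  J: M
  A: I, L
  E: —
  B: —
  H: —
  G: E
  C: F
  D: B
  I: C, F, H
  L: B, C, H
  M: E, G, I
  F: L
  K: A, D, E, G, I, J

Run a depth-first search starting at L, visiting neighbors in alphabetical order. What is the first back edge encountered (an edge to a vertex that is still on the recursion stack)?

DFS from L (visiting neighbors in alphabetical order); mark gray on enter, black on exit:
L gray
  B gray
  B black
  C gray
    F gray
      F→L: L is gray → back edge
First back edge: F → L.

F->L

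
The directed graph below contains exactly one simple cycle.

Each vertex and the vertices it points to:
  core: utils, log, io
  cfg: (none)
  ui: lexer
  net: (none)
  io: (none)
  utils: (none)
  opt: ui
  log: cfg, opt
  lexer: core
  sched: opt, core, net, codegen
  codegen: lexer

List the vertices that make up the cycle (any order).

DFS with gray/black marking from core:
core gray
  utils gray
  utils black
  log gray
    cfg gray
    cfg black
    opt gray
      ui gray
        lexer gray
          lexer→core: core is gray → back edge
Back edge closes the cycle core → log → opt → ui → lexer → core; its vertices are {ui, log, opt, core, lexer}.

ui, log, opt, core, lexer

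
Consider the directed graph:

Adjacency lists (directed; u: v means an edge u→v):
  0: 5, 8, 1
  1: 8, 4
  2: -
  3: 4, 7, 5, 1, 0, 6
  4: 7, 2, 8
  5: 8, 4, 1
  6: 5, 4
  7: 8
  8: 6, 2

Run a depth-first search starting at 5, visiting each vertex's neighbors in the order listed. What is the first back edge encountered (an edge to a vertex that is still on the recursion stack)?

6->5

DFS from 5 (visiting each vertex's neighbors in the order listed); mark gray on enter, black on exit:
5 gray
  8 gray
    6 gray
      6→5: 5 is gray → back edge
First back edge: 6 → 5.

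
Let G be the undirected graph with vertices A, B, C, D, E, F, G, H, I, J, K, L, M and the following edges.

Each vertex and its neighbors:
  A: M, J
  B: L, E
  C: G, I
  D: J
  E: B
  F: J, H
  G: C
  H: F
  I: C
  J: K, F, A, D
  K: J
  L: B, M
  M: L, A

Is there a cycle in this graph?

No

DFS, tracking each vertex's parent; an edge to a visited non-parent vertex closes a cycle.
Start from H:
visit H (parent –)
  visit F (parent H)
    visit J (parent F)
      visit K (parent J)
        K–J: parent, skip
      J–F: parent, skip
      visit A (parent J)
        visit M (parent A)
          visit L (parent M)
            visit B (parent L)
              B–L: parent, skip
              visit E (parent B)
                E–B: parent, skip
            L–M: parent, skip
          M–A: parent, skip
        A–J: parent, skip
      visit D (parent J)
        D–J: parent, skip
    F–H: parent, skip
visit C (parent –)
  visit G (parent C)
    G–C: parent, skip
  visit I (parent C)
    I–C: parent, skip
No non-parent visited neighbor found — the graph is a forest.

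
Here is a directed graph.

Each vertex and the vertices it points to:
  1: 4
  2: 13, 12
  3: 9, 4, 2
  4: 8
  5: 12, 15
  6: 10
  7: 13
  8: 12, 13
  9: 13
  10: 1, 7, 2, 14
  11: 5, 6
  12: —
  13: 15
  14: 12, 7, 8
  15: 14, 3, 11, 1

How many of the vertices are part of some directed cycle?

14

A vertex is on a directed cycle iff it belongs to a strongly connected component of size ≥ 2 (or has a self-loop).
The vertices on cycles are {1, 2, 3, 4, 5, 6, 7, 8, 9, 10, 11, 13, 14, 15} — 14 in total.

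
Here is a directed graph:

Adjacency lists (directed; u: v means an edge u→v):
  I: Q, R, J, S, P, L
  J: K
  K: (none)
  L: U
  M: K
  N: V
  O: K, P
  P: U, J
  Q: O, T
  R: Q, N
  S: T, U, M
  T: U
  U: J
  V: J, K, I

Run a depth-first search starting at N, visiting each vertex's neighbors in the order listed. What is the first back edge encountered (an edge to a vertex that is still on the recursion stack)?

DFS from N (visiting each vertex's neighbors in the order listed); mark gray on enter, black on exit:
N gray
  V gray
    J gray
      K gray
      K black
    J black
    V→K: K black — skip
    I gray
      Q gray
        O gray
          O→K: K black — skip
          P gray
            U gray
              U→J: J black — skip
            U black
            P→J: J black — skip
          P black
        O black
        T gray
          T→U: U black — skip
        T black
      Q black
      R gray
        R→Q: Q black — skip
        R→N: N is gray → back edge
First back edge: R → N.

R->N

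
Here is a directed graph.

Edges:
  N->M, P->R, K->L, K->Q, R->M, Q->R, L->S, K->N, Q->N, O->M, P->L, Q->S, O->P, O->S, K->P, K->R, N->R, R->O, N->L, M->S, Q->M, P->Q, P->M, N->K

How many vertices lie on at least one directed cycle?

A vertex is on a directed cycle iff it belongs to a strongly connected component of size ≥ 2 (or has a self-loop).
The vertices on cycles are {K, N, O, P, Q, R} — 6 in total.

6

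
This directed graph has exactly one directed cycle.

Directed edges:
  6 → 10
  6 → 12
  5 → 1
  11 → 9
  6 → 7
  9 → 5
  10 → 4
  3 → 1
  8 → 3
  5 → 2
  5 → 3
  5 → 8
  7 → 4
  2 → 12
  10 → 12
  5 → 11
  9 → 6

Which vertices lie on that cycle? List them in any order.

5, 9, 11

DFS with gray/black marking from 9:
9 gray
  6 gray
    7 gray
      4 gray
      4 black
    7 black
    10 gray
      12 gray
      12 black
      10→4: 4 black — skip
    10 black
    6→12: 12 black — skip
  6 black
  5 gray
    3 gray
      1 gray
      1 black
    3 black
    11 gray
      11→9: 9 is gray → back edge
Back edge closes the cycle 9 → 5 → 11 → 9; its vertices are {5, 9, 11}.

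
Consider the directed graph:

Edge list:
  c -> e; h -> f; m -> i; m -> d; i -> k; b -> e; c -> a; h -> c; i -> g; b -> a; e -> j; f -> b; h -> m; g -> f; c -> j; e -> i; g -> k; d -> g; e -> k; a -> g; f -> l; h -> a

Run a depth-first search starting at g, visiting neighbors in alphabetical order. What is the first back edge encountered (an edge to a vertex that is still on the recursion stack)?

a→g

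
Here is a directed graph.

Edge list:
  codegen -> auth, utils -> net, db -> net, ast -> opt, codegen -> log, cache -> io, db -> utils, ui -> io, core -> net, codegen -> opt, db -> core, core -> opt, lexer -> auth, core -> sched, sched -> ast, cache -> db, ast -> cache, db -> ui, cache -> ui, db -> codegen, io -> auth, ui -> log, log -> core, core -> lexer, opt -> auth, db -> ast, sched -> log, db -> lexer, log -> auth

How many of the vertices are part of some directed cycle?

8

A vertex is on a directed cycle iff it belongs to a strongly connected component of size ≥ 2 (or has a self-loop).
The vertices on cycles are {db, ui, ast, log, core, cache, sched, codegen} — 8 in total.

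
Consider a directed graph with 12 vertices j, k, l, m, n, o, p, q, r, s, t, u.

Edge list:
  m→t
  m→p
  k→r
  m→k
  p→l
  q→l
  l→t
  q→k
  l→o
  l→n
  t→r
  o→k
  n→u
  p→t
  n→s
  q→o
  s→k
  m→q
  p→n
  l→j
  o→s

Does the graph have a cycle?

No

DFS with white/gray/black marking, starting from r:
r gray
r black
j gray
j black
k gray
  k→r: r black — skip
k black
l gray
  o gray
    s gray
      s→k: k black — skip
    s black
    o→k: k black — skip
  o black
  n gray
    n→s: s black — skip
    u gray
    u black
  n black
  t gray
    t→r: r black — skip
  t black
  l→j: j black — skip
l black
m gray
  q gray
    q→k: k black — skip
    q→l: l black — skip
    q→o: o black — skip
  q black
  m→k: k black — skip
  p gray
    p→l: l black — skip
    p→t: t black — skip
    p→n: n black — skip
  p black
  m→t: t black — skip
m black
Every edge goes to a white or black vertex — no back edge, so the graph is acyclic.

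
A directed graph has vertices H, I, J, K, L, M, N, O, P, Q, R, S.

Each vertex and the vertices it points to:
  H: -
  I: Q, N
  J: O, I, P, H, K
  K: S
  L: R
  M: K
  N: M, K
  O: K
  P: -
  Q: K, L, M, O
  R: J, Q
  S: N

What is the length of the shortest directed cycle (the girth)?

3

For each vertex v, BFS finds the shortest path from v back to v.
The shortest such closed walk is R → Q → L → R, length 3.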